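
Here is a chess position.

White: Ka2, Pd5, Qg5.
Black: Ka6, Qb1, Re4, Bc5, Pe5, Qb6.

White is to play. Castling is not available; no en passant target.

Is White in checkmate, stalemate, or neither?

White to move; white king on a2.
In check: yes, from the black queen on b1.
King squares — a1: attacked by Qb1; b1: attacked by Qb6; b2: attacked by Qb1; a3: attacked by Bc5; b3: attacked by Qb1.
Legal moves for White: none.
In check with no legal moves → checkmate.

checkmate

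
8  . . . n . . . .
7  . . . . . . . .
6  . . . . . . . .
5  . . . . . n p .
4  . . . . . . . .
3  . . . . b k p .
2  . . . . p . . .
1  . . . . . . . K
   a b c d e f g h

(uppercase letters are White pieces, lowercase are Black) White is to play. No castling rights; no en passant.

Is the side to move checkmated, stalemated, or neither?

stalemate

White to move; white king on h1.
In check: no.
King squares — g1: attacked by Be3; g2: attacked by Kf3; h2: attacked by Pg3.
Legal moves for White: none.
Not in check and no legal moves → stalemate.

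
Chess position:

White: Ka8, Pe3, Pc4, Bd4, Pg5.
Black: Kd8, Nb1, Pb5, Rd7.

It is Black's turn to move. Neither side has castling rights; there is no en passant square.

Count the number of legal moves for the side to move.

Black to move; king on d8.
In check: no.
Legal moves: Ke8, Kc8, Ke7, Kc7, Rh7, Rg7, Rf7, Re7, Rc7, Rb7, Ra7+, Rd6, Rd5, Rxd4, Nc3, Na3, Nd2, bxc4, b4.
Count: 19.

19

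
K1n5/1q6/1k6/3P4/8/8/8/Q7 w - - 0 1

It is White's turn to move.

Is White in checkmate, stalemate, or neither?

White to move; white king on a8.
In check: yes, from the black queen on b7.
King squares — a7: attacked by Kb6; b7: attacked by Kb6; b8: attacked by Qb7.
Legal moves for White: none.
In check with no legal moves → checkmate.

checkmate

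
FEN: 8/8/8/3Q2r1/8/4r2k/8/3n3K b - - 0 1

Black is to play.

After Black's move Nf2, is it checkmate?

After Nf2: white king on h1; in check: yes, from the black knight on f2.
King squares — g1: attacked by Rg5; g2: attacked by Kh3; h2: attacked by Kh3.
White has no legal moves → checkmate.

yes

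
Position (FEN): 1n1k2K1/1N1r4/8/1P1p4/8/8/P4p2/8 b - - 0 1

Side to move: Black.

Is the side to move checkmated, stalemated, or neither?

neither

Black to move; black king on d8.
In check: yes, from the white knight on b7.
Legal moves for Black: Ke8, Kc8, Ke7, Kc7, Rxb7.
Black is in check but has 5 legal moves → neither.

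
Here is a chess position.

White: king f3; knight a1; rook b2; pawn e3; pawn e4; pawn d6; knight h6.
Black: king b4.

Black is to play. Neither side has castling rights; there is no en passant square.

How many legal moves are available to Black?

6

Black to move; king on b4.
In check: yes, from the white rook on b2.
Legal moves: Kc5, Ka5, Kc4, Ka4, Kc3, Ka3.
Count: 6.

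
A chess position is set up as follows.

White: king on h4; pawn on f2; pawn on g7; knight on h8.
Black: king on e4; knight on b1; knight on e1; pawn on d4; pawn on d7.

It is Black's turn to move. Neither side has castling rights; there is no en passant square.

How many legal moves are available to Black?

Black to move; king on e4.
In check: no.
Legal moves: Kf5, Ke5, Kd5, Kf4, Kf3, Kd3, Nf3+, Nd3, Ng2+, Nc2, Nc3, Na3, Nd2, d6, d3, d5.
Count: 16.

16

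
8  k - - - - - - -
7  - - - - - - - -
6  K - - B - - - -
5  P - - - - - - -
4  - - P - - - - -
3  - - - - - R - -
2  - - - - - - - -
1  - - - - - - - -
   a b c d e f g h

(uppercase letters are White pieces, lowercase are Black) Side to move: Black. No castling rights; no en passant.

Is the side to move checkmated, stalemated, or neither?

stalemate

Black to move; black king on a8.
In check: no.
King squares — a7: attacked by Ka6; b7: attacked by Ka6; b8: attacked by Bd6.
Legal moves for Black: none.
Not in check and no legal moves → stalemate.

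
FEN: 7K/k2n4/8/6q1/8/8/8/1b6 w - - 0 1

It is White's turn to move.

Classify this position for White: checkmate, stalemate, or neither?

White to move; white king on h8.
In check: no.
King squares — g7: attacked by Qg5; h7: attacked by Bb1; g8: attacked by Qg5.
Legal moves for White: none.
Not in check and no legal moves → stalemate.

stalemate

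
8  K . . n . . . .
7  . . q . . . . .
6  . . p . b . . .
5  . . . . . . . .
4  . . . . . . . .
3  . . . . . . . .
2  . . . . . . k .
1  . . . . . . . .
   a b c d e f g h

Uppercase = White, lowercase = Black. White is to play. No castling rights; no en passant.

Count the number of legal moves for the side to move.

0

White to move; king on a8.
In check: no.
Legal moves: none.
Count: 0.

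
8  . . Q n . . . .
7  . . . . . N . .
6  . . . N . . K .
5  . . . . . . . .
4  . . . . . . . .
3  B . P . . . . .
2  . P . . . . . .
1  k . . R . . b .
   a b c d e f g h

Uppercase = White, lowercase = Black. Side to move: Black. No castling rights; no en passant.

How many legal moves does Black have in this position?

1

Black to move; king on a1.
In check: yes, from the white rook on d1.
Legal moves: Ka2.
Count: 1.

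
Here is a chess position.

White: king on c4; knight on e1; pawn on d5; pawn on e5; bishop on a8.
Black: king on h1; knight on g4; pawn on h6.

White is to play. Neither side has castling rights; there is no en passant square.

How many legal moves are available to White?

White to move; king on c4.
In check: no.
Legal moves: Bb7, Bc6, Kc5, Kb5, Kd4, Kb4, Kd3, Kc3, Kb3, Nf3, Nd3, Ng2, Nc2, e6, d6+.
Count: 15.

15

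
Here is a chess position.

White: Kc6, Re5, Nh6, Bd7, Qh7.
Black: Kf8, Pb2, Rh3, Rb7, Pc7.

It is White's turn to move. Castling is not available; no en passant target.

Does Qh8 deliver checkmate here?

yes

After Qh8: black king on f8; in check: yes, from the white queen on h8.
King squares — e7: attacked by Re5; f7: attacked by Nh6; g7: attacked by Qh8; e8: attacked by Re5; g8: attacked by Nh6.
Black has no legal moves → checkmate.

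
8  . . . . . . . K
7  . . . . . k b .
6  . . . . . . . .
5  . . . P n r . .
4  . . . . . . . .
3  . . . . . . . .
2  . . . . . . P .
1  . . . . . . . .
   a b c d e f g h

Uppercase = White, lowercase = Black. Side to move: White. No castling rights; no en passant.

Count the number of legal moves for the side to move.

White to move; king on h8.
In check: yes, from the black bishop on g7.
Legal moves: Kh7.
Count: 1.

1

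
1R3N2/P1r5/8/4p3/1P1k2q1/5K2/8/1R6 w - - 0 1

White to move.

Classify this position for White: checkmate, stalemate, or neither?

neither

White to move; white king on f3.
In check: yes, from the black queen on g4.
King squares — e2: attacked by Qg4; f2: available; g2: attacked by Qg4; e3: attacked by Kd4; g3: attacked by Qg4; e4: attacked by Kd4; f4: attacked by Qg4; g4: available.
Legal moves for White: Kxg4, Kf2.
White is in check but has 2 legal moves → neither.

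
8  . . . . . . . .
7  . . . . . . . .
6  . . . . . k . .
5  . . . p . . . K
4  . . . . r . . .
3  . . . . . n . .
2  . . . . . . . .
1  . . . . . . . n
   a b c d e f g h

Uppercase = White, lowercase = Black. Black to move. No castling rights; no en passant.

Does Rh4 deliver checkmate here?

yes

After Rh4: white king on h5; in check: yes, from the black rook on h4.
King squares — g4: attacked by Rh4; h4: attacked by Nf3; g5: attacked by Nf3; g6: attacked by Kf6; h6: attacked by Rh4.
White has no legal moves → checkmate.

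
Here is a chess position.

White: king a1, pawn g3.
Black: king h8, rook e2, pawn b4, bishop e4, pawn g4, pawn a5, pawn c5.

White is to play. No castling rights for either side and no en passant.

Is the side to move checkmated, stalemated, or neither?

White to move; white king on a1.
In check: no.
King squares — b1: attacked by Be4; a2: attacked by Re2; b2: attacked by Re2.
Legal moves for White: none.
Not in check and no legal moves → stalemate.

stalemate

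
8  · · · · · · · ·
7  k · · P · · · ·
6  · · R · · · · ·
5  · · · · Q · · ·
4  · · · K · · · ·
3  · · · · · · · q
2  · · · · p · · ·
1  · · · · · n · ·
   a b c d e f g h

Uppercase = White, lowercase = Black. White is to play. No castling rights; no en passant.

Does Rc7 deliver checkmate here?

After Rc7: black king on a7; in check: yes, from the white rook on c7.
Black has 4 legal replies: Kb8, Ka8, Kb6, Ka6.
In check but a legal move exists → not checkmate.

no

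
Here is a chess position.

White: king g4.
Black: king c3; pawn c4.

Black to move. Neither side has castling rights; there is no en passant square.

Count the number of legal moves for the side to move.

7

Black to move; king on c3.
In check: no.
Legal moves: Kd4, Kb4, Kd3, Kb3, Kd2, Kc2, Kb2.
Count: 7.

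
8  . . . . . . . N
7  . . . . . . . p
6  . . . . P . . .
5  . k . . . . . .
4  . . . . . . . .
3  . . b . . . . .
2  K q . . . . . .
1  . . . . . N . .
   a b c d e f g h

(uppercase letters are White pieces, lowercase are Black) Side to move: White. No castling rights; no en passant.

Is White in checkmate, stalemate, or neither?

White to move; white king on a2.
In check: yes, from the black queen on b2.
King squares — a1: attacked by Qb2; b1: attacked by Qb2; b2: attacked by Bc3; a3: attacked by Qb2; b3: attacked by Qb2.
Legal moves for White: none.
In check with no legal moves → checkmate.

checkmate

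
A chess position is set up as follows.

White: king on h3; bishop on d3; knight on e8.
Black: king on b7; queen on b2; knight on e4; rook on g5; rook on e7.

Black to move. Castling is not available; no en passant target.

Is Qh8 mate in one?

After Qh8: white king on h3; in check: yes, from the black queen on h8.
King squares — g2: attacked by Rg5; h2: attacked by Qh8; g3: attacked by Ne4; g4: attacked by Rg5; h4: attacked by Qh8.
White has no legal moves → checkmate.

yes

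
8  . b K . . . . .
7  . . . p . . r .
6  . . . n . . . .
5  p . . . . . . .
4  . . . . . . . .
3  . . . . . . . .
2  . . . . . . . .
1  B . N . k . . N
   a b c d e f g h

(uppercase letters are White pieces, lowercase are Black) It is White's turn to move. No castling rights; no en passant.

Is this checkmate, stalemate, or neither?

neither

White to move; white king on c8.
In check: yes, from the black knight on d6.
Legal moves for White: Kd8, Kxb8.
White is in check but has 2 legal moves → neither.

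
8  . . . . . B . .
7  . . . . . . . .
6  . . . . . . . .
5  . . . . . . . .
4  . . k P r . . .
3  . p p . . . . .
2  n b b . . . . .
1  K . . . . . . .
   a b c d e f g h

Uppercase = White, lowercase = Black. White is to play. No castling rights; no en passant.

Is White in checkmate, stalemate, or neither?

checkmate

White to move; white king on a1.
In check: yes, from the black bishop on b2.
King squares — b1: attacked by Bc2; a2: attacked by Pb3; b2: attacked by Pc3.
Legal moves for White: none.
In check with no legal moves → checkmate.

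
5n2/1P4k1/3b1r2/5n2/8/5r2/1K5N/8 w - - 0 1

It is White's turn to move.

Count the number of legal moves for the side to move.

White to move; king on b2.
In check: no.
Legal moves: Ng4, Nxf3, Nf1, Kc2, Ka2, Kc1, Kb1, Ka1, b8=Q, b8=R, b8=B, b8=N.
Count: 12.

12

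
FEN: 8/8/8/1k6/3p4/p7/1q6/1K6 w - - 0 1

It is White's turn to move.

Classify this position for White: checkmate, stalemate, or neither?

White to move; white king on b1.
In check: yes, from the black queen on b2.
King squares — a1: attacked by Qb2; c1: attacked by Qb2; a2: attacked by Qb2; b2: attacked by Pa3; c2: attacked by Qb2.
Legal moves for White: none.
In check with no legal moves → checkmate.

checkmate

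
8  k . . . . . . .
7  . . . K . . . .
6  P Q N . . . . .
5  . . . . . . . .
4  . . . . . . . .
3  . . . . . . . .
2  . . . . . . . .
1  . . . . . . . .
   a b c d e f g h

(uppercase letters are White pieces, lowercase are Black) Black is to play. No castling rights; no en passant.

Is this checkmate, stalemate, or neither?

Black to move; black king on a8.
In check: no.
King squares — a7: attacked by Qb6; b7: attacked by Pa6; b8: attacked by Qb6.
Legal moves for Black: none.
Not in check and no legal moves → stalemate.

stalemate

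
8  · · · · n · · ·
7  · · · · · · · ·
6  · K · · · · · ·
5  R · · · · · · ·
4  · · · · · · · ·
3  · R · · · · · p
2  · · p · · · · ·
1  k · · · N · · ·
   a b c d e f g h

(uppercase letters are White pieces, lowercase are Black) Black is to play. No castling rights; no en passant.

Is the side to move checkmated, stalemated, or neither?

Black to move; black king on a1.
In check: yes, from the white rook on a5.
King squares — b1: attacked by Rb3; a2: attacked by Ra5; b2: attacked by Rb3.
Legal moves for Black: none.
In check with no legal moves → checkmate.

checkmate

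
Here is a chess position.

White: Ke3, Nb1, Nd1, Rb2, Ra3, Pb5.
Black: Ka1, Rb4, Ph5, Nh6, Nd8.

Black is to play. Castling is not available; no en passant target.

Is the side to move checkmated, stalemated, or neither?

Black to move; black king on a1.
In check: yes, from the white rook on a3.
King squares — b1: attacked by Rb2; a2: attacked by Rb2; b2: attacked by Nd1.
Legal moves for Black: none.
In check with no legal moves → checkmate.

checkmate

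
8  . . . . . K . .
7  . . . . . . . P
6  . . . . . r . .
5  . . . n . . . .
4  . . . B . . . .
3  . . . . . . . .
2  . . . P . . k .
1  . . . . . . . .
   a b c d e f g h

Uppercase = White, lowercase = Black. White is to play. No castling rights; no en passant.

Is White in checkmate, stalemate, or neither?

White to move; white king on f8.
In check: yes, from the black rook on f6.
Legal moves for White: Kg8, Ke8, Kg7, Bxf6.
White is in check but has 4 legal moves → neither.

neither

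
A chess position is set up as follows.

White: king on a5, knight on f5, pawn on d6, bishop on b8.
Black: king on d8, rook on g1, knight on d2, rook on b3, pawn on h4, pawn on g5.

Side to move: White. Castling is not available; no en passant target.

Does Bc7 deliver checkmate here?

no

After Bc7: black king on d8; in check: yes, from the white bishop on c7.
Black has 3 legal replies: Ke8, Kc8, Kd7.
In check but a legal move exists → not checkmate.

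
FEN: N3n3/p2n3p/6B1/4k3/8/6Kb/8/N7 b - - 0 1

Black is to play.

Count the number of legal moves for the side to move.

24

Black to move; king on e5.
In check: no.
Legal moves: Ng7, Nc7, Nef6, Nd6, Nf8, Nb8, Ndf6, Nb6, Nc5, Kf6, Ke6, Kd6, Kd5, Kd4, Be6, Bf5, Bg4, Bg2, Bf1, hxg6, h6, a6, h5, a5.
Count: 24.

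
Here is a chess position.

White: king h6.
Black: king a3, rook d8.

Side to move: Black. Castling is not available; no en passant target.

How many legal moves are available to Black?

Black to move; king on a3.
In check: no.
Legal moves: Rh8+, Rg8, Rf8, Re8, Rc8, Rb8, Ra8, Rd7, Rd6+, Rd5, Rd4, Rd3, Rd2, Rd1, Kb4, Ka4, Kb3, Kb2, Ka2.
Count: 19.

19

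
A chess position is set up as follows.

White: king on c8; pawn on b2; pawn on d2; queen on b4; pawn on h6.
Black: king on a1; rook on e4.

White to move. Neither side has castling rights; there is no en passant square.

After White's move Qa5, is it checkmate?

no

After Qa5: black king on a1; in check: yes, from the white queen on a5.
Black has 3 legal replies: Kxb2, Kb1, Ra4.
In check but a legal move exists → not checkmate.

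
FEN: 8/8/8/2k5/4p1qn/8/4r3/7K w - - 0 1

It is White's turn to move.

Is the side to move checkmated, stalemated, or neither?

White to move; white king on h1.
In check: no.
King squares — g1: attacked by Qg4; g2: attacked by Re2; h2: attacked by Re2.
Legal moves for White: none.
Not in check and no legal moves → stalemate.

stalemate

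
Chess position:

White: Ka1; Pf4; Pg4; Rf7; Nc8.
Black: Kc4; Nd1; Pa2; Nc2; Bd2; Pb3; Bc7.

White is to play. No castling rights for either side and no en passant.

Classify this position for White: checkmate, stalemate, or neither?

checkmate

White to move; white king on a1.
In check: yes, from the black knight on c2.
King squares — b1: attacked by Pa2; a2: attacked by Pb3; b2: attacked by Nd1.
Legal moves for White: none.
In check with no legal moves → checkmate.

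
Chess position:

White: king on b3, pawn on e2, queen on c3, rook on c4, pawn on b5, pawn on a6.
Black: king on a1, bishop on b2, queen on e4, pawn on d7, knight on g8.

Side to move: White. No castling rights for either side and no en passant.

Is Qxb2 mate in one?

yes

After Qxb2: black king on a1; in check: yes, from the white queen on b2.
King squares — b1: attacked by Qb2; a2: attacked by Qb2; b2: attacked by Kb3.
Black has no legal moves → checkmate.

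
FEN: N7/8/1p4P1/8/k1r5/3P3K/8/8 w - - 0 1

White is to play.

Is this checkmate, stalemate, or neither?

White to move; white king on h3.
In check: no.
Legal moves for White: Nc7, Nxb6+, Kg3, Kh2, Kg2, dxc4, g7, d4.
White has 8 legal moves and is not in check → neither.

neither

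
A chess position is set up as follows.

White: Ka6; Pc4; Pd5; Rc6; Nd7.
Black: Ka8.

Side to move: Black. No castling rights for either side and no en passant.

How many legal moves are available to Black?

0

Black to move; king on a8.
In check: no.
Legal moves: none.
Count: 0.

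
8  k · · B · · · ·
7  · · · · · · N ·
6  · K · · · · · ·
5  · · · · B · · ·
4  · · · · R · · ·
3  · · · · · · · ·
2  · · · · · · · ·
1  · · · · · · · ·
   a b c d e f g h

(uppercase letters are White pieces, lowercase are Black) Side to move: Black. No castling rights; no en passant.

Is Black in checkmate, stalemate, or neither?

stalemate

Black to move; black king on a8.
In check: no.
King squares — a7: attacked by Kb6; b7: attacked by Kb6; b8: attacked by Be5.
Legal moves for Black: none.
Not in check and no legal moves → stalemate.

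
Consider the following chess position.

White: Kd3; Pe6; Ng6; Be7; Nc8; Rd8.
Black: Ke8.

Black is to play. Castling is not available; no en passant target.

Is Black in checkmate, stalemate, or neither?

checkmate

Black to move; black king on e8.
In check: yes, from the white rook on d8.
King squares — d7: attacked by Pe6; e7: attacked by Ng6; f7: attacked by Pe6; d8: attacked by Be7; f8: attacked by Ng6.
Legal moves for Black: none.
In check with no legal moves → checkmate.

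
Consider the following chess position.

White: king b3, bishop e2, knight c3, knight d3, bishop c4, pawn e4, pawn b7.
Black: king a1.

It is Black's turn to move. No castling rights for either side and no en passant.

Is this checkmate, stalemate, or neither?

stalemate

Black to move; black king on a1.
In check: no.
King squares — b1: attacked by Nc3; a2: attacked by Kb3; b2: attacked by Kb3.
Legal moves for Black: none.
Not in check and no legal moves → stalemate.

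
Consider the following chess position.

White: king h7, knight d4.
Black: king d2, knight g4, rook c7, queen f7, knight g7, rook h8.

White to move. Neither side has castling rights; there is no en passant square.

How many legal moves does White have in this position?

White to move; king on h7.
In check: yes, from the black rook on h8.
Legal moves: Kxh8.
Count: 1.

1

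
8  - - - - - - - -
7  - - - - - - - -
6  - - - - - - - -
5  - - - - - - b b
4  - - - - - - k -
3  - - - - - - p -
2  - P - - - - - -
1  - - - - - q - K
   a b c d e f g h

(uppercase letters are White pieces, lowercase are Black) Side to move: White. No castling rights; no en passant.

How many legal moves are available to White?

0

White to move; king on h1.
In check: yes, from the black queen on f1.
Legal moves: none.
Count: 0.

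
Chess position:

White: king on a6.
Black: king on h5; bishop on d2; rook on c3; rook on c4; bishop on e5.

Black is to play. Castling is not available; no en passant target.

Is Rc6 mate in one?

After Rc6: white king on a6; in check: yes, from the black rook on c6.
White has 4 legal replies: Kb7, Ka7, Kb5, Ka5.
In check but a legal move exists → not checkmate.

no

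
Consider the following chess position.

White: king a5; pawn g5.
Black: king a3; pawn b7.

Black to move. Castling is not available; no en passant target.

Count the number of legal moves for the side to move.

5

Black to move; king on a3.
In check: no.
Legal moves: Kb3, Kb2, Ka2, b6+, b5.
Count: 5.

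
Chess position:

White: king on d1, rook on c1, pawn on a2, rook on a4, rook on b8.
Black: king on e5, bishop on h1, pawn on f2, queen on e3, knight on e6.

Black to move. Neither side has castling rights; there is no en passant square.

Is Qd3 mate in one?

After Qd3: white king on d1; in check: yes, from the black queen on d3.
King squares — c1: own rook; e1: attacked by Pf2; c2: attacked by Qd3; d2: attacked by Qd3; e2: attacked by Qd3.
White has no legal moves → checkmate.

yes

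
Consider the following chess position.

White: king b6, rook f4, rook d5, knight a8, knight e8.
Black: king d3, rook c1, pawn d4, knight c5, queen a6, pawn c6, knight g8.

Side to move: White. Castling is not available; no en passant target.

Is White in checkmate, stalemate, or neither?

White to move; white king on b6.
In check: yes, from the black queen on a6.
King squares — a5: attacked by Qa6; b5: attacked by Qa6; c5: attacked by Rc1; a6: attacked by Nc5; c6: attacked by Qa6; a7: attacked by Qa6; b7: attacked by Nc5; c7: available.
Legal moves for White: Kc7.
White is in check but has 1 legal move → neither.

neither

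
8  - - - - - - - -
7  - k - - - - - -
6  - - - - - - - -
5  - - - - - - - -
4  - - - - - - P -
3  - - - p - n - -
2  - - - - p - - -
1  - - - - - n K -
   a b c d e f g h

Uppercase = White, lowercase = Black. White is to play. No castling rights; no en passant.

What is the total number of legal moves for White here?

White to move; king on g1.
In check: yes, from the black knight on f3.
Legal moves: Kg2, Kf2, Kh1.
Count: 3.

3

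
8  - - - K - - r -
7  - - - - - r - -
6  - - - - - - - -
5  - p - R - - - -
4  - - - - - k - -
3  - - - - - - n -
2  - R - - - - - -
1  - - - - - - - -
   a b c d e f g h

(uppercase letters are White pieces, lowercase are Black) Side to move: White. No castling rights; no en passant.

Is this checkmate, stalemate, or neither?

White to move; white king on d8.
In check: yes, from the black rook on g8.
King squares — c7: attacked by Rf7; d7: attacked by Rf7; e7: attacked by Rf7; c8: attacked by Rg8; e8: attacked by Rg8.
Legal moves for White: none.
In check with no legal moves → checkmate.

checkmate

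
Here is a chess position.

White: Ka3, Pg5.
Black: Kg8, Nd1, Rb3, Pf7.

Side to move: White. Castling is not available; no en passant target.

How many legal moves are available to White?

3

White to move; king on a3.
In check: yes, from the black rook on b3.
Legal moves: Ka4, Kxb3, Ka2.
Count: 3.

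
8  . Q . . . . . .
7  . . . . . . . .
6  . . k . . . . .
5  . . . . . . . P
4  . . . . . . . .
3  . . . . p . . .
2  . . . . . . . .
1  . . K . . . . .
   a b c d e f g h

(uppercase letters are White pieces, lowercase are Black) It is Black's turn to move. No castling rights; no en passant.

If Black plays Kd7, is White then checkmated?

After Kd7: white king on c1; in check: no.
White is not in check, so this cannot be checkmate.

no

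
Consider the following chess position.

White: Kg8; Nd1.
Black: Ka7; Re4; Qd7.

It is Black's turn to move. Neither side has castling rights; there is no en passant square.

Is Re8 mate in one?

After Re8: white king on g8; in check: yes, from the black rook on e8.
King squares — f7: attacked by Qd7; g7: attacked by Qd7; h7: attacked by Qd7; f8: attacked by Re8; h8: attacked by Re8.
White has no legal moves → checkmate.

yes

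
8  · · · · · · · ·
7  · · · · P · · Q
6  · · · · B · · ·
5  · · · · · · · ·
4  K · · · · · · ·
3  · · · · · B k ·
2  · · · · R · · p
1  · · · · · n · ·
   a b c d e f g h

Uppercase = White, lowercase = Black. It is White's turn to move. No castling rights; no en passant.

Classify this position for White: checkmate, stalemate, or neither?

White to move; white king on a4.
In check: no.
Legal moves for White include: Qh8, Qg8+, Qg7+, Qf7, Qh6, Qg6+, Qh5, Qf5, Qh4+, Qe4, Qh3+, Qd3, Qxh2+, Qc2, Qb1, Bg8, Bc8, Bf7, ... (list truncated; more exist).
White has legal moves and is not in check → neither.

neither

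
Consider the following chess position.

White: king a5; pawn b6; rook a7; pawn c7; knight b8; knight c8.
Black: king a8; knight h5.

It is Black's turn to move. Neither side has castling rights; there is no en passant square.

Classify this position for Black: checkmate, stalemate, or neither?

Black to move; black king on a8.
In check: yes, from the white rook on a7.
King squares — a7: attacked by Pb6; b7: attacked by Ra7; b8: attacked by Pc7.
Legal moves for Black: none.
In check with no legal moves → checkmate.

checkmate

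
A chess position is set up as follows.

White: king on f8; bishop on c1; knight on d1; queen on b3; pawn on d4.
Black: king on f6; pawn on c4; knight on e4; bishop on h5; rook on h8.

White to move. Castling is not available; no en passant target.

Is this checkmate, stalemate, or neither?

checkmate

White to move; white king on f8.
In check: yes, from the black rook on h8.
King squares — e7: attacked by Kf6; f7: attacked by Bh5; g7: attacked by Kf6; e8: attacked by Bh5; g8: attacked by Rh8.
Legal moves for White: none.
In check with no legal moves → checkmate.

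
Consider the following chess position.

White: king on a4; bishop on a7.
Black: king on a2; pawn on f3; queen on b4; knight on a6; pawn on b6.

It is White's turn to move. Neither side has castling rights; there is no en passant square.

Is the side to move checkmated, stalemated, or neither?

checkmate

White to move; white king on a4.
In check: yes, from the black queen on b4.
King squares — a3: attacked by Ka2; b3: attacked by Ka2; b4: attacked by Na6; a5: attacked by Qb4; b5: attacked by Qb4.
Legal moves for White: none.
In check with no legal moves → checkmate.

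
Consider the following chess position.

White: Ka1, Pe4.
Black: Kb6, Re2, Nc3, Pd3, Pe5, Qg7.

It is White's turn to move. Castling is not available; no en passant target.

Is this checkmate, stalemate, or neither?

stalemate

White to move; white king on a1.
In check: no.
King squares — b1: attacked by Nc3; a2: attacked by Re2; b2: attacked by Re2.
Legal moves for White: none.
Not in check and no legal moves → stalemate.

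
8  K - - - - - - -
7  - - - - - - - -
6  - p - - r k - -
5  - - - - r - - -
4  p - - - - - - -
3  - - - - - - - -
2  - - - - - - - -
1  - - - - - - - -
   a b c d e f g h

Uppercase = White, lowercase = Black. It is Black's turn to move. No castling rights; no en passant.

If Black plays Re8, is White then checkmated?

After Re8: white king on a8; in check: yes, from the black rook on e8.
White has 2 legal replies: Kb7, Ka7.
In check but a legal move exists → not checkmate.

no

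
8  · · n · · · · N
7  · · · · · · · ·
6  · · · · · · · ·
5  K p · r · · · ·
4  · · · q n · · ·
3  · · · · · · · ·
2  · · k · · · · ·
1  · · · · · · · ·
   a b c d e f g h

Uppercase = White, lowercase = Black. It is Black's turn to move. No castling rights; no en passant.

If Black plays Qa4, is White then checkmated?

After Qa4: white king on a5; in check: yes, from the black queen on a4.
King squares — a4: attacked by Pb5; b4: attacked by Qa4; b5: attacked by Qa4; a6: attacked by Qa4; b6: attacked by Nc8.
White has no legal moves → checkmate.

yes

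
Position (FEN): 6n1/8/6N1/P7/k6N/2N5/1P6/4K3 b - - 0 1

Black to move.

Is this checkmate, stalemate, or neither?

Black to move; black king on a4.
In check: yes, from the white knight on c3.
Legal moves for Black: Kxa5, Kb4, Kb3.
Black is in check but has 3 legal moves → neither.

neither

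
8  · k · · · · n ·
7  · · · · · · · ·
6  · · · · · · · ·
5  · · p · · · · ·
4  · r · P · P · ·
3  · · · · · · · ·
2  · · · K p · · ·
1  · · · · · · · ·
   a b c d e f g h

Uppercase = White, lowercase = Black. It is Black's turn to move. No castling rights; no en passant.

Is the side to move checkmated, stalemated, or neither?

neither

Black to move; black king on b8.
In check: no.
Legal moves for Black include: Ne7, Nh6, Nf6, Kc8, Ka8, Kc7, Kb7, Ka7, Rb7, Rb6, Rb5, Rxd4+, Rc4, Ra4, Rb3, Rb2+, Rb1, cxd4, ... (list truncated; more exist).
Black has legal moves and is not in check → neither.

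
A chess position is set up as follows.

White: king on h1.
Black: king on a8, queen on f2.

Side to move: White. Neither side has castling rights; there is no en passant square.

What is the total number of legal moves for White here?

0

White to move; king on h1.
In check: no.
Legal moves: none.
Count: 0.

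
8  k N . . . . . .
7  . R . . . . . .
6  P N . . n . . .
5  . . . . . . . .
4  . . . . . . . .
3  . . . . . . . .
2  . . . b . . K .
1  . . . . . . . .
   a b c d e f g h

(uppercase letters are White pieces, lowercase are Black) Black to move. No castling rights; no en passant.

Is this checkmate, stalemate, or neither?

checkmate

Black to move; black king on a8.
In check: yes, from the white knight on b6.
King squares — a7: attacked by Rb7; b7: attacked by Pa6; b8: attacked by Rb7.
Legal moves for Black: none.
In check with no legal moves → checkmate.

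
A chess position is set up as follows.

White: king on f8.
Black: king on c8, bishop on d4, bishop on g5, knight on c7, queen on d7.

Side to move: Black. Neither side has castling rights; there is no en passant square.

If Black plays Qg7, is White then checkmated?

After Qg7: white king on f8; in check: yes, from the black queen on g7.
King squares — e7: attacked by Bg5; f7: attacked by Qg7; g7: attacked by Bd4; e8: attacked by Nc7; g8: attacked by Qg7.
White has no legal moves → checkmate.

yes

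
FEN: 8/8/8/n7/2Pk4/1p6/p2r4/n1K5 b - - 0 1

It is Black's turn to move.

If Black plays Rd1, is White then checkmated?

no

After Rd1: white king on c1; in check: yes, from the black rook on d1.
White has 2 legal replies: Kb2, Kxd1.
In check but a legal move exists → not checkmate.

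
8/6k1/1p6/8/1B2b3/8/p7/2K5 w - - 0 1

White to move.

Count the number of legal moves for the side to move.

White to move; king on c1.
In check: no.
Legal moves: Bf8+, Be7, Bd6, Bc5, Ba5, Bc3+, Ba3, Bd2, Be1, Kd2, Kb2, Kd1.
Count: 12.

12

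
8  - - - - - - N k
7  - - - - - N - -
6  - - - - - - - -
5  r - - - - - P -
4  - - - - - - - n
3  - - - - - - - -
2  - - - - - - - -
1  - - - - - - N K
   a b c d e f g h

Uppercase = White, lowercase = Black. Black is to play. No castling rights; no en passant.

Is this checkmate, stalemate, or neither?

neither

Black to move; black king on h8.
In check: yes, from the white knight on f7.
Legal moves for Black: Kxg8, Kh7, Kg7.
Black is in check but has 3 legal moves → neither.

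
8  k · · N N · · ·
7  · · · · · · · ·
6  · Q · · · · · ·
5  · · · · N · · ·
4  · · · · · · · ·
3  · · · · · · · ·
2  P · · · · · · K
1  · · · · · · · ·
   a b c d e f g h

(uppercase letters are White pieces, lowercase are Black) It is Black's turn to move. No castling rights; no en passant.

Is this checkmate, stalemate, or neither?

Black to move; black king on a8.
In check: no.
King squares — a7: attacked by Qb6; b7: attacked by Qb6; b8: attacked by Qb6.
Legal moves for Black: none.
Not in check and no legal moves → stalemate.

stalemate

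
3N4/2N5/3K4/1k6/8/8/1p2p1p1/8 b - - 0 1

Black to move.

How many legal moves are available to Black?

Black to move; king on b5.
In check: yes, from the white knight on c7.
Legal moves: Kb6, Ka5, Kc4, Kb4, Ka4.
Count: 5.

5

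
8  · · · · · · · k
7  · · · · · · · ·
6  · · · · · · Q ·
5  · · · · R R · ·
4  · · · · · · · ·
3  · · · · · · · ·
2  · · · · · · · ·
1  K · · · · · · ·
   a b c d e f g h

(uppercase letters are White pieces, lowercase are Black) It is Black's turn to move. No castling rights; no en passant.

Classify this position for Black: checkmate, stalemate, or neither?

stalemate

Black to move; black king on h8.
In check: no.
King squares — g7: attacked by Qg6; h7: attacked by Qg6; g8: attacked by Qg6.
Legal moves for Black: none.
Not in check and no legal moves → stalemate.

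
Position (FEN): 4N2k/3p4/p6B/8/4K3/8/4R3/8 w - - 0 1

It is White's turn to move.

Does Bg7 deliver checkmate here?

no

After Bg7: black king on h8; in check: yes, from the white bishop on g7.
Black has 2 legal replies: Kg8, Kh7.
In check but a legal move exists → not checkmate.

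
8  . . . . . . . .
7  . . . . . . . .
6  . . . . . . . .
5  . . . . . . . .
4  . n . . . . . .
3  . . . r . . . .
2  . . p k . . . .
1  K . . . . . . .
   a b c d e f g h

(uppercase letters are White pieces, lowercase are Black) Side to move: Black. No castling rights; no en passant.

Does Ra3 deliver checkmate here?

no

After Ra3: white king on a1; in check: yes, from the black rook on a3.
White has 1 legal reply: Kb2.
In check but a legal move exists → not checkmate.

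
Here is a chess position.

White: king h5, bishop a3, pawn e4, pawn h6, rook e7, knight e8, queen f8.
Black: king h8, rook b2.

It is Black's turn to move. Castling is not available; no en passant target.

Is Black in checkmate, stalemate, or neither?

Black to move; black king on h8.
In check: yes, from the white queen on f8.
King squares — g7: attacked by Ph6; h7: attacked by Re7; g8: attacked by Qf8.
Legal moves for Black: none.
In check with no legal moves → checkmate.

checkmate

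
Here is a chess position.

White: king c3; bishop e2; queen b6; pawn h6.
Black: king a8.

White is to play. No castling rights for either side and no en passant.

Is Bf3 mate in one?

yes

After Bf3: black king on a8; in check: yes, from the white bishop on f3.
King squares — a7: attacked by Qb6; b7: attacked by Bf3; b8: attacked by Qb6.
Black has no legal moves → checkmate.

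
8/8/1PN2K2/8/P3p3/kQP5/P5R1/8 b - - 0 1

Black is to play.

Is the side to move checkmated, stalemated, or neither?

Black to move; black king on a3.
In check: yes, from the white queen on b3.
King squares — a2: attacked by Rg2; b2: attacked by Rg2; b3: attacked by Pa2; a4: attacked by Qb3; b4: attacked by Qb3.
Legal moves for Black: none.
In check with no legal moves → checkmate.

checkmate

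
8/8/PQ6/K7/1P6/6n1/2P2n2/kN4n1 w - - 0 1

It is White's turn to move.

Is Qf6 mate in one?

After Qf6: black king on a1; in check: yes, from the white queen on f6.
Black has 2 legal replies: Ka2, Kxb1.
In check but a legal move exists → not checkmate.

no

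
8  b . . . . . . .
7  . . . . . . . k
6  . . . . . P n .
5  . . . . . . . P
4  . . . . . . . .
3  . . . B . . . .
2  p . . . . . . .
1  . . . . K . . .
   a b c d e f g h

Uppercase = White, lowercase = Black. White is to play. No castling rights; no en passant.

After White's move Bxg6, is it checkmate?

no

After Bxg6: black king on h7; in check: yes, from the white bishop on g6.
Black has 3 legal replies: Kh8, Kg8, Kh6.
In check but a legal move exists → not checkmate.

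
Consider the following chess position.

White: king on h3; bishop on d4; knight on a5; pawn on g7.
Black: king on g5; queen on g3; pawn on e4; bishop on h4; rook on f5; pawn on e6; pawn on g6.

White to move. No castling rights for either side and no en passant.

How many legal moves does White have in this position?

0

White to move; king on h3.
In check: yes, from the black queen on g3.
Legal moves: none.
Count: 0.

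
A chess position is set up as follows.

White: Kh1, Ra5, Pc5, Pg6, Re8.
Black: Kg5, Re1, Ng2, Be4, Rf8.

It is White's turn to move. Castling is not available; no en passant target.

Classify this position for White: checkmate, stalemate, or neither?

White to move; white king on h1.
In check: yes, from the black rook on e1.
Legal moves for White: Kh2.
White is in check but has 1 legal move → neither.

neither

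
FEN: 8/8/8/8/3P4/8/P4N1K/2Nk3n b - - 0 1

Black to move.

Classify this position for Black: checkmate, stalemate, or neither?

Black to move; black king on d1.
In check: yes, from the white knight on f2.
Legal moves for Black: Kd2, Kc2, Ke1, Kxc1, Nxf2.
Black is in check but has 5 legal moves → neither.

neither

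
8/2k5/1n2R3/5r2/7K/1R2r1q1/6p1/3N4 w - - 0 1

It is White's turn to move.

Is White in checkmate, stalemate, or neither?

White to move; white king on h4.
In check: yes, from the black queen on g3.
King squares — g3: attacked by Re3; h3: attacked by Qg3; g4: attacked by Qg3; g5: attacked by Qg3; h5: attacked by Rf5.
Legal moves for White: none.
In check with no legal moves → checkmate.

checkmate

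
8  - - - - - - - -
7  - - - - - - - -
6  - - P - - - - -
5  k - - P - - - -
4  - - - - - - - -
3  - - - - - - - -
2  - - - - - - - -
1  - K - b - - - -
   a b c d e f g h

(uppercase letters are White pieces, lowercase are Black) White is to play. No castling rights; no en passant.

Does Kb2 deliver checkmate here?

After Kb2: black king on a5; in check: no.
Black is not in check, so this cannot be checkmate.

no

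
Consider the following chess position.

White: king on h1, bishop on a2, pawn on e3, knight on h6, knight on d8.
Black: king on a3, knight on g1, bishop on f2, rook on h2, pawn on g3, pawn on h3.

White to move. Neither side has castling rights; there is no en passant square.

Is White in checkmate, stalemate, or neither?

White to move; white king on h1.
In check: yes, from the black rook on h2.
King squares — g1: attacked by Bf2; g2: attacked by Rh2; h2: attacked by Pg3.
Legal moves for White: none.
In check with no legal moves → checkmate.

checkmate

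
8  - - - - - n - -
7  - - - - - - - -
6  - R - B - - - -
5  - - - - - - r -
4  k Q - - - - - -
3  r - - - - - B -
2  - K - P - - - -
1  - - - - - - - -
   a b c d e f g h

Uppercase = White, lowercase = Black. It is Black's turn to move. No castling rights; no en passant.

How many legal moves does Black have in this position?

0

Black to move; king on a4.
In check: yes, from the white queen on b4.
Legal moves: none.
Count: 0.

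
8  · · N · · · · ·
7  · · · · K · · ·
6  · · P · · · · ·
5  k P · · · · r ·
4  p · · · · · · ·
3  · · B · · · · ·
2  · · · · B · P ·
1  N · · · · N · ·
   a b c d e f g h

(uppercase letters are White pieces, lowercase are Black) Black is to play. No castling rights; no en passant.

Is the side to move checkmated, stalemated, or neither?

Black to move; black king on a5.
In check: yes, from the white bishop on c3.
King squares — a4: own pawn; b4: attacked by Bc3; b5: attacked by Be2; a6: attacked by Pb5; b6: attacked by Nc8.
Legal moves for Black: none.
In check with no legal moves → checkmate.

checkmate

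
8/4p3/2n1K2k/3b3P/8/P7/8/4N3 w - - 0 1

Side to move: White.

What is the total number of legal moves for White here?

3

White to move; king on e6.
In check: yes, from the black bishop on d5.
Legal moves: Kd7, Kf5, Kxd5.
Count: 3.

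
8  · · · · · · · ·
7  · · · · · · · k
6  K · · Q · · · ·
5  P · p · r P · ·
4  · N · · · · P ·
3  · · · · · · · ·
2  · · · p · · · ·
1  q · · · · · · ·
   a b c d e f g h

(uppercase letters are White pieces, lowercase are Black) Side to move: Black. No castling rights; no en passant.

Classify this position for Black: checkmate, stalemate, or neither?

Black to move; black king on h7.
In check: no.
Legal moves for Black include: Kh8, Kg8, Kg7, Re8, Re7, Re6, Rxf5, Rd5, Re4, Re3, Re2, Re1, Qxa5+, Qd4, Qa4, Qc3, Qa3, Qb2, ... (list truncated; more exist).
Black has legal moves and is not in check → neither.

neither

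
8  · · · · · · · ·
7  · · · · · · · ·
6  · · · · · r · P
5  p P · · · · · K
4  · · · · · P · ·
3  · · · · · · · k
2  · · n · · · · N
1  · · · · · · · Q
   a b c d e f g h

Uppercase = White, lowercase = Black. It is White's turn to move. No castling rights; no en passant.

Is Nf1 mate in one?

yes

After Nf1: black king on h3; in check: yes, from the white queen on h1.
King squares — g2: attacked by Qh1; h2: attacked by Nf1; g3: attacked by Nf1; g4: attacked by Kh5; h4: attacked by Qh1.
Black has no legal moves → checkmate.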